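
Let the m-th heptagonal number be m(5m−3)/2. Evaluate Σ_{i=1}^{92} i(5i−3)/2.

653108

Σ i(5i−3)/2 = (5Σi² − 3Σi) / 2 over i = 1..92.
Σi = 4278 and Σi² = 263810.
(5·263810 − 3·4278) / 2 = 1306216/2 = 653108.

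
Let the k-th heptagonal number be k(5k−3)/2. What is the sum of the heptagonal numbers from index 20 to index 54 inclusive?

Σ i(5i−3)/2 = (5Σi² − 3Σi) / 2 over i = 20..54.
Σi = 1485 − 190 = 1295 and Σi² = 53955 − 2470 = 51485.
(5·51485 − 3·1295) / 2 = 253540/2 = 126770.

126770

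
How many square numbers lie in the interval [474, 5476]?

The n-th square number is n².
Smallest index with value ≥ 474: n = 22 (giving 484).
Largest index with value ≤ 5476: n = 74 (giving 5476).
Indices 22 through 74: 53 terms.

53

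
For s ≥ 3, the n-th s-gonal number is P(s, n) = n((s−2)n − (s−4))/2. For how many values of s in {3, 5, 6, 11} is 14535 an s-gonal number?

1

s = 3: P(3, 170) = 14535. ✓
s = 5: P(5, 98) = 14357 and P(5, 99) = 14652; 14535 is not s-gonal.
s = 6: P(6, 85) = 14365 and P(6, 86) = 14706; 14535 is not s-gonal.
s = 11: P(11, 57) = 14421 and P(11, 58) = 14935; 14535 is not s-gonal.
Hits: s ∈ {3} → 1.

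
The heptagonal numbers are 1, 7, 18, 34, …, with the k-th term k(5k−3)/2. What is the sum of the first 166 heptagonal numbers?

Σ i(5i−3)/2 = (5Σi² − 3Σi) / 2 over i = 1..166.
Σi = 13861 and Σi² = 1538571.
(5·1538571 − 3·13861) / 2 = 7651272/2 = 3825636.

3825636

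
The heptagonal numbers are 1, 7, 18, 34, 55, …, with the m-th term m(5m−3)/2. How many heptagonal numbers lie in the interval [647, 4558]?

The n-th heptagonal number is n(5n−3)/2.
Smallest index with value ≥ 647: n = 17 (giving 697).
Largest index with value ≤ 4558: n = 43 (giving 4558).
Indices 17 through 43: 27 terms.

27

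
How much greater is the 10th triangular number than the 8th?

19

10·11/2 = 55 and 8·9/2 = 36.
Difference: 55 − 36 = 19.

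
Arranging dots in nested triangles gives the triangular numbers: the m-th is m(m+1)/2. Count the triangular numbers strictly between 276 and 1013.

21

The n-th triangular number is n(n+1)/2.
Smallest index with value > 276: n = 24 (giving 300).
Largest index with value < 1013: n = 44 (giving 990).
Indices 24 through 44: 21 terms.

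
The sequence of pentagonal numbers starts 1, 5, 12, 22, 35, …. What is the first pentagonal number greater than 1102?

Solve n(3n−1)/2 > 1102 for integer n.
The largest n with value ≤ 1102 is 27 (since 1080 ≤ 1102 < 1162), so the first above is n = 28, value 1162.

1162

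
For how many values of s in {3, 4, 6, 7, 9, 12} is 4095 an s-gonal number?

s = 3: P(3, 90) = 4095. ✓
s = 4: P(4, 63) = 3969 and P(4, 64) = 4096; 4095 is not s-gonal.
s = 6: P(6, 45) = 4005 and P(6, 46) = 4186; 4095 is not s-gonal.
s = 7: P(7, 40) = 3940 and P(7, 41) = 4141; 4095 is not s-gonal.
s = 9: P(9, 34) = 3961 and P(9, 35) = 4200; 4095 is not s-gonal.
s = 12: P(12, 29) = 4089 and P(12, 30) = 4380; 4095 is not s-gonal.
Hits: s ∈ {3} → 1.

1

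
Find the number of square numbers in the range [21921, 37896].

46

The n-th square number is n².
Smallest index with value ≥ 21921: n = 149 (giving 22201).
Largest index with value ≤ 37896: n = 194 (giving 37636).
Indices 149 through 194: 46 terms.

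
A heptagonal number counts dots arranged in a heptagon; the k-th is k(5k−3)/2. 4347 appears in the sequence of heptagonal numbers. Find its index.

42

Set n(5n−3)/2 = 4347, giving 5n² − 3n − 8694 = 0.
So n = (3 + 417) / 10 = 420/10 = 42.
Check: 42·(5·42 − 3)/2 = 4347. ✓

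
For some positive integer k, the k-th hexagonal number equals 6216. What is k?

Set n(2n−1) = 6216, giving 2n² − n − 6216 = 0.
So n = (1 + 223) / 4 = 224/4 = 56.
Check: 56·(2·56 − 1) = 6216. ✓

56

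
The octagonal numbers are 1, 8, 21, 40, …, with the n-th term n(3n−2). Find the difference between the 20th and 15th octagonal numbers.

515

20·(3·20 − 2) = 1160 and 15·(3·15 − 2) = 645.
Difference: 1160 − 645 = 515.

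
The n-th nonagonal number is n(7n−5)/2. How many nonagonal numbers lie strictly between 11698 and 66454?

The n-th nonagonal number is n(7n−5)/2.
Smallest index with value > 11698: n = 59 (giving 12036).
Largest index with value < 66454: n = 138 (giving 66309).
Indices 59 through 138: 80 terms.

80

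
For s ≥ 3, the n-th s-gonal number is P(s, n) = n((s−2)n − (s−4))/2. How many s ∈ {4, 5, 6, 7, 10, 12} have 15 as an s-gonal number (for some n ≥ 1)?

s = 4: P(4, 3) = 9 and P(4, 4) = 16; 15 is not s-gonal.
s = 5: P(5, 3) = 12 and P(5, 4) = 22; 15 is not s-gonal.
s = 6: P(6, 3) = 15. ✓
s = 7: P(7, 2) = 7 and P(7, 3) = 18; 15 is not s-gonal.
s = 10: P(10, 2) = 10 and P(10, 3) = 27; 15 is not s-gonal.
s = 12: P(12, 2) = 12 and P(12, 3) = 33; 15 is not s-gonal.
Hits: s ∈ {6} → 1.

1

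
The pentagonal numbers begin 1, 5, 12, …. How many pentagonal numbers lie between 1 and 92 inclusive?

The n-th pentagonal number is n(3n−1)/2.
Smallest index with value ≥ 1: n = 1 (giving 1).
Largest index with value ≤ 92: n = 8 (giving 92).
Indices 1 through 8: 8 terms.

8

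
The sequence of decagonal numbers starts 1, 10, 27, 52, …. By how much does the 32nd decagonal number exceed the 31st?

249

Consecutive decagonal numbers differ by 8n − 7: here 8·32 − 7 = 249.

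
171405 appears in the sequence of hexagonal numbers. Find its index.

293

Set n(2n−1) = 171405, giving 2n² − n − 171405 = 0.
The discriminant is 1 + 8·171405 = 1371241, and √1371241 = 1171.
So n = (1 + 1171) / 4 = 1172/4 = 293.
Check: 293·(2·293 − 1) = 171405. ✓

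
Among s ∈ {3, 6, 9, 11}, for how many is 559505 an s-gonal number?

s = 3: P(3, 1057) = 559153 and P(3, 1058) = 560211; 559505 is not s-gonal.
s = 6: P(6, 529) = 559153 and P(6, 530) = 561270; 559505 is not s-gonal.
s = 9: P(9, 400) = 559000 and P(9, 401) = 561801; 559505 is not s-gonal.
s = 11: P(11, 353) = 559505. ✓
Hits: s ∈ {11} → 1.

1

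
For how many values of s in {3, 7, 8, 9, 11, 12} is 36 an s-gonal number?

s = 3: P(3, 8) = 36. ✓
s = 7: P(7, 4) = 34 and P(7, 5) = 55; 36 is not s-gonal.
s = 8: P(8, 3) = 21 and P(8, 4) = 40; 36 is not s-gonal.
s = 9: P(9, 3) = 24 and P(9, 4) = 46; 36 is not s-gonal.
s = 11: P(11, 3) = 30 and P(11, 4) = 58; 36 is not s-gonal.
s = 12: P(12, 3) = 33 and P(12, 4) = 64; 36 is not s-gonal.
Hits: s ∈ {3} → 1.

1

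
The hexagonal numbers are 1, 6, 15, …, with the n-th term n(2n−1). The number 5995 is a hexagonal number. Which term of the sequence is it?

55

Set n(2n−1) = 5995, giving 2n² − n − 5995 = 0.
The discriminant is 1 + 8·5995 = 47961, and √47961 = 219.
So n = (1 + 219) / 4 = 220/4 = 55.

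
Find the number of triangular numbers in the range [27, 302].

18

The n-th triangular number is n(n+1)/2.
Smallest index with value ≥ 27: n = 7 (giving 28).
Largest index with value ≤ 302: n = 24 (giving 300).
Indices 7 through 24: 18 terms.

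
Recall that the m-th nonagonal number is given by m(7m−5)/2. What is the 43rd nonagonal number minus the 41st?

583

43·(7·43 − 5)/2 = 6364 and 41·(7·41 − 5)/2 = 5781.
Difference: 6364 − 5781 = 583.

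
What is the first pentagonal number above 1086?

Solve n(3n−1)/2 > 1086 for integer n.
The largest n with value ≤ 1086 is 27 (since 1080 ≤ 1086 < 1162), so the first above is n = 28, value 1162.

1162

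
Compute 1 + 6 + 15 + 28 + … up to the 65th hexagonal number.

Σ i(2i−1) = 2Σi² − Σi over i = 1..65.
Σi = 2145 and Σi² = 93665.
2·93665 − 1·2145 = 185185.

185185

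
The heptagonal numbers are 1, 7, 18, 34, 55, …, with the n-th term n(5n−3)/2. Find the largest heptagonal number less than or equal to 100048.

99700

Solve n(5n−3)/2 ≤ 100048 for integer n.
n = 200 gives 99700 ≤ 100048, while n = 201 gives 100701 > 100048; so the answer is 99700.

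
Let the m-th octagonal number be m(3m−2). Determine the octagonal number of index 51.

The 51st octagonal number is n(3n−2) with n = 51.
51·(3·51 − 2) = 51·151 = 7701.

7701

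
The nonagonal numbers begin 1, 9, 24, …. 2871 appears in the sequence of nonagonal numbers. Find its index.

29

Set n(7n−5)/2 = 2871, giving 7n² − 5n − 5742 = 0.
The discriminant is 25 + 56·2871 = 160801, and √160801 = 401.
So n = (5 + 401) / 14 = 406/14 = 29.
Check: 29·(7·29 − 5)/2 = 2871. ✓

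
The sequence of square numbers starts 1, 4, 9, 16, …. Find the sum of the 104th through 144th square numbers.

636156

Σ_{i=104}^{144} i² = 1005720 − 369564 = 636156.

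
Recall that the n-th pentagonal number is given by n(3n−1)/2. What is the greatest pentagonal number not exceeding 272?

247

Solve n(3n−1)/2 ≤ 272 for integer n.
n = 13 gives 247 ≤ 272, while n = 14 gives 287 > 272; so the answer is 247.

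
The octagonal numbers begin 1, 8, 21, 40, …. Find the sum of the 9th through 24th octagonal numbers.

Σ i(3i−2) = 3Σi² − 2Σi over i = 9..24.
Σi = 300 − 36 = 264 and Σi² = 4900 − 204 = 4696.
3·4696 − 2·264 = 13560.

13560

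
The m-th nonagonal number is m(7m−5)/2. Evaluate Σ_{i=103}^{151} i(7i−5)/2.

Σ i(7i−5)/2 = (7Σi² − 5Σi) / 2 over i = 103..151.
Σi = 11476 − 5253 = 6223 and Σi² = 1159076 − 358955 = 800121.
(7·800121 − 5·6223) / 2 = 5569732/2 = 2784866.

2784866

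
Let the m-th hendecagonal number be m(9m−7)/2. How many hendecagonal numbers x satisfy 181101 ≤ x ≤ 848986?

The n-th hendecagonal number is n(9n−7)/2.
Smallest index with value ≥ 181101: n = 201 (giving 181101).
Largest index with value ≤ 848986: n = 434 (giving 846083).
Indices 201 through 434: 234 terms.

234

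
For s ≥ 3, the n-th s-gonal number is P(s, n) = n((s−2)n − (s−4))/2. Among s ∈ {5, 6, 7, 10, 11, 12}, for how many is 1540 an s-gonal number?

s = 5: P(5, 32) = 1520 and P(5, 33) = 1617; 1540 is not s-gonal.
s = 6: P(6, 28) = 1540. ✓
s = 7: P(7, 25) = 1525 and P(7, 26) = 1651; 1540 is not s-gonal.
s = 10: P(10, 20) = 1540. ✓
s = 11: P(11, 18) = 1395 and P(11, 19) = 1558; 1540 is not s-gonal.
s = 12: P(12, 17) = 1377 and P(12, 18) = 1548; 1540 is not s-gonal.
Hits: s ∈ {6, 10} → 2.

2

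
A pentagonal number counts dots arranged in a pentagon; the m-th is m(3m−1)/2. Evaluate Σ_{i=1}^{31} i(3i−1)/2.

Σ i(3i−1)/2 = (3Σi² − Σi) / 2 over i = 1..31.
Σi = 496 and Σi² = 10416.
(3·10416 − 1·496) / 2 = 30752/2 = 15376.

15376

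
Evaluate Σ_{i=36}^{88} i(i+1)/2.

Σ i(i+1)/2 = (Σi² + Σi) / 2 over i = 36..88.
Σi = 3916 − 630 = 3286 and Σi² = 231044 − 14910 = 216134.
(1·216134 + 1·3286) / 2 = 219420/2 = 109710.

109710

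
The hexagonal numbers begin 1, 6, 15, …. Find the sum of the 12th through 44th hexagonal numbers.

56804

Σ i(2i−1) = 2Σi² − Σi over i = 12..44.
Σi = 990 − 66 = 924 and Σi² = 29370 − 506 = 28864.
2·28864 − 1·924 = 56804.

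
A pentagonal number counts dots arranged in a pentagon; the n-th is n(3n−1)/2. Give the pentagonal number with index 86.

86·(3·86 − 1)/2 = 86·257/2 = 11051.

11051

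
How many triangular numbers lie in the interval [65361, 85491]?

The n-th triangular number is n(n+1)/2.
Smallest index with value ≥ 65361: n = 362 (giving 65703).
Largest index with value ≤ 85491: n = 413 (giving 85491).
Indices 362 through 413: 52 terms.

52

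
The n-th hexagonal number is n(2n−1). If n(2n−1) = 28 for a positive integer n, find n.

Set n(2n−1) = 28, giving 2n² − n − 28 = 0.
So n = (1 + 15) / 4 = 16/4 = 4.

4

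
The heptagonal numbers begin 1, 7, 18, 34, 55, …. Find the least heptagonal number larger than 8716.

Solve n(5n−3)/2 > 8716 for integer n.
The largest n with value ≤ 8716 is 59 (since 8614 ≤ 8716 < 8910), so the first above is n = 60, value 8910.

8910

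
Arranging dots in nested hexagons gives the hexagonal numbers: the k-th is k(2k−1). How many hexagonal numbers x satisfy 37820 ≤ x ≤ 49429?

The n-th hexagonal number is n(2n−1).
Smallest index with value ≥ 37820: n = 138 (giving 37950).
Largest index with value ≤ 49429: n = 157 (giving 49141).
Indices 138 through 157: 20 terms.

20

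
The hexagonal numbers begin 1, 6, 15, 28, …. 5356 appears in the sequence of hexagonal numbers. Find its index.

52

Set n(2n−1) = 5356, giving 2n² − n − 5356 = 0.
The discriminant is 1 + 8·5356 = 42849, and √42849 = 207.
So n = (1 + 207) / 4 = 208/4 = 52.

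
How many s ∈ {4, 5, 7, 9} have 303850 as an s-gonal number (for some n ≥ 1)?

1

s = 4: P(4, 551) = 303601 and P(4, 552) = 304704; 303850 is not s-gonal.
s = 5: P(5, 450) = 303525 and P(5, 451) = 304876; 303850 is not s-gonal.
s = 7: P(7, 348) = 302238 and P(7, 349) = 303979; 303850 is not s-gonal.
s = 9: P(9, 295) = 303850. ✓
Hits: s ∈ {9} → 1.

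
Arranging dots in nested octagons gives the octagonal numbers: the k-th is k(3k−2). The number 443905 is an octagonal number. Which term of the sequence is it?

Set n(3n−2) = 443905, giving 3n² − 2n − 443905 = 0.
The discriminant is 4 + 12·443905 = 5326864, and √5326864 = 2308.
So n = (2 + 2308) / 6 = 2310/6 = 385.
Check: 385·(3·385 − 2) = 443905. ✓

385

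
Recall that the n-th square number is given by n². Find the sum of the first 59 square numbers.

70210

Σ_{i=1}^{59} i² = 59·60·119/6 = 70210.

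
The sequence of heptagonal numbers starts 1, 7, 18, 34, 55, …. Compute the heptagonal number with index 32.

The 32nd heptagonal number is n(5n−3)/2 with n = 32.
32·(5·32 − 3)/2 = 32·157/2 = 2512.

2512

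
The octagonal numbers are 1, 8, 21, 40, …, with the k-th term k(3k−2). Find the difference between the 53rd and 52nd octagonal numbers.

Consecutive octagonal numbers differ by 6n − 5: here 6·53 − 5 = 313.

313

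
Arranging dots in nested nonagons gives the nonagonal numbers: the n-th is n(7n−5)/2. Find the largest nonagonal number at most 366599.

364344

Solve n(7n−5)/2 ≤ 366599 for integer n.
n = 323 gives 364344 ≤ 366599, while n = 324 gives 366606 > 366599; so the answer is 364344.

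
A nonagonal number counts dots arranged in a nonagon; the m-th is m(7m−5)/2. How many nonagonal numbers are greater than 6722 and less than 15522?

The n-th nonagonal number is n(7n−5)/2.
Smallest index with value > 6722: n = 45 (giving 6975).
Largest index with value < 15522: n = 66 (giving 15081).
Indices 45 through 66: 22 terms.

22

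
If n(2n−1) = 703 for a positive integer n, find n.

19

Set n(2n−1) = 703, giving 2n² − n − 703 = 0.
The discriminant is 1 + 8·703 = 5625, and √5625 = 75.
So n = (1 + 75) / 4 = 76/4 = 19.
Check: 19·(2·19 − 1) = 703. ✓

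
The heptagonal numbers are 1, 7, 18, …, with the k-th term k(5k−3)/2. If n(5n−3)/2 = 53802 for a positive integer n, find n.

147

Set n(5n−3)/2 = 53802, giving 5n² − 3n − 107604 = 0.
The discriminant is 9 + 40·53802 = 2152089, and √2152089 = 1467.
So n = (3 + 1467) / 10 = 1470/10 = 147.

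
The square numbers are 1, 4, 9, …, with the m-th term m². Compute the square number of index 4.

4² = 16.

16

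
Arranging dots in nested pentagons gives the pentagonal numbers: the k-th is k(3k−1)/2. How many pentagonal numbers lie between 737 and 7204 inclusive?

The n-th pentagonal number is n(3n−1)/2.
Smallest index with value ≥ 737: n = 23 (giving 782).
Largest index with value ≤ 7204: n = 69 (giving 7107).
Indices 23 through 69: 47 terms.

47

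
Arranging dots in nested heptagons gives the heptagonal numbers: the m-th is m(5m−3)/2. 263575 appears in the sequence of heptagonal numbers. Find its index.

325

Set n(5n−3)/2 = 263575, giving 5n² − 3n − 527150 = 0.
So n = (3 + 3247) / 10 = 3250/10 = 325.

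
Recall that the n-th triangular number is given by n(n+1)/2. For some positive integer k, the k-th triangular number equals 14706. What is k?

Set n(n+1)/2 = 14706, giving n² + n − 29412 = 0.
The discriminant is 1 + 8·14706 = 117649, and √117649 = 343.
So n = (-1 + 343) / 2 = 342/2 = 171.

171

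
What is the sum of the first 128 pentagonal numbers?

1056768

Σ i(3i−1)/2 = (3Σi² − Σi) / 2 over i = 1..128.
Σi = 8256 and Σi² = 707264.
(3·707264 − 1·8256) / 2 = 2113536/2 = 1056768.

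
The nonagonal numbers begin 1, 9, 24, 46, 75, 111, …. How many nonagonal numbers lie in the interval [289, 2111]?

The n-th nonagonal number is n(7n−5)/2.
Smallest index with value ≥ 289: n = 10 (giving 325).
Largest index with value ≤ 2111: n = 24 (giving 1956).
Indices 10 through 24: 15 terms.

15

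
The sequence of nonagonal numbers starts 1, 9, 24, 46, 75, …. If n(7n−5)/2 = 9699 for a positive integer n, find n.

Set n(7n−5)/2 = 9699, giving 7n² − 5n − 19398 = 0.
So n = (5 + 737) / 14 = 742/14 = 53.

53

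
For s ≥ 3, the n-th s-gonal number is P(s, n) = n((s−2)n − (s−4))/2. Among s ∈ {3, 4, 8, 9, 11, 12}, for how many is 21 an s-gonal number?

s = 3: P(3, 6) = 21. ✓
s = 4: P(4, 4) = 16 and P(4, 5) = 25; 21 is not s-gonal.
s = 8: P(8, 3) = 21. ✓
s = 9: P(9, 2) = 9 and P(9, 3) = 24; 21 is not s-gonal.
s = 11: P(11, 2) = 11 and P(11, 3) = 30; 21 is not s-gonal.
s = 12: P(12, 2) = 12 and P(12, 3) = 33; 21 is not s-gonal.
Hits: s ∈ {3, 8} → 2.

2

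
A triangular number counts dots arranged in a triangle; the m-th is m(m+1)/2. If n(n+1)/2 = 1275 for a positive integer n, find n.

Set n(n+1)/2 = 1275, giving n² + n − 2550 = 0.
The discriminant is 1 + 8·1275 = 10201, and √10201 = 101.
So n = (-1 + 101) / 2 = 100/2 = 50.

50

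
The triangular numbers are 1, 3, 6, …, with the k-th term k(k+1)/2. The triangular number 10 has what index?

4

Set n(n+1)/2 = 10, giving n² + n − 20 = 0.
So n = (-1 + 9) / 2 = 8/2 = 4.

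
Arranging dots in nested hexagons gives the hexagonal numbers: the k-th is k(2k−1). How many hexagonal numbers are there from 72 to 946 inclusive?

16

The n-th hexagonal number is n(2n−1).
Smallest index with value ≥ 72: n = 7 (giving 91).
Largest index with value ≤ 946: n = 22 (giving 946).
Indices 7 through 22: 16 terms.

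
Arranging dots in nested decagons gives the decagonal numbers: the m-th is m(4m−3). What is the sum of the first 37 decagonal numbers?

Σ i(4i−3) = 4Σi² − 3Σi over i = 1..37.
Σi = 703 and Σi² = 17575.
4·17575 − 3·703 = 68191.

68191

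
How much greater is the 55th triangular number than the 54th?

Consecutive triangular numbers differ by n: T_{55} − T_{54} = 55.

55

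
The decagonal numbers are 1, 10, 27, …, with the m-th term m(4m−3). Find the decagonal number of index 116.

The 116th decagonal number is n(4n−3) with n = 116.
116·(4·116 − 3) = 116·461 = 53476.

53476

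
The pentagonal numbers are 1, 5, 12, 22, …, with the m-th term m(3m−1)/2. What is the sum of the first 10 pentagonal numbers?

550

Σ i(3i−1)/2 = (3Σi² − Σi) / 2 over i = 1..10.
Σi = 55 and Σi² = 385.
(3·385 − 1·55) / 2 = 1100/2 = 550.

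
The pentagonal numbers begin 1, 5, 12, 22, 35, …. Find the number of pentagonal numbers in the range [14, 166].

The n-th pentagonal number is n(3n−1)/2.
Smallest index with value ≥ 14: n = 4 (giving 22).
Largest index with value ≤ 166: n = 10 (giving 145).
Indices 4 through 10: 7 terms.

7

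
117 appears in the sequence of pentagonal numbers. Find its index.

9

Set n(3n−1)/2 = 117, giving 3n² − n − 234 = 0.
So n = (1 + 53) / 6 = 54/6 = 9.
Check: 9·(3·9 − 1)/2 = 117. ✓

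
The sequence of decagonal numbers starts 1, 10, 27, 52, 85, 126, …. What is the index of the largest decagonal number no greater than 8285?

45

Solve n(4n−3) ≤ 8285 for integer n.
n = 45 gives 7965 ≤ 8285, while n = 46 gives 8326 > 8285; so the answer is index 45.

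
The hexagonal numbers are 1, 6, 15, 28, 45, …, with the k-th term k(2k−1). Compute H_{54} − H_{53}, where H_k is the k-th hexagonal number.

213

Consecutive hexagonal numbers differ by 4n − 3: here 4·54 − 3 = 213.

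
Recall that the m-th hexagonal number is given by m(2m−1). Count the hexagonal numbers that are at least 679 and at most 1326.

The n-th hexagonal number is n(2n−1).
Smallest index with value ≥ 679: n = 19 (giving 703).
Largest index with value ≤ 1326: n = 26 (giving 1326).
Indices 19 through 26: 8 terms.

8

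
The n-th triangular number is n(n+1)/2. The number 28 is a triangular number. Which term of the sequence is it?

Set n(n+1)/2 = 28, giving n² + n − 56 = 0.
So n = (-1 + 15) / 2 = 14/2 = 7.

7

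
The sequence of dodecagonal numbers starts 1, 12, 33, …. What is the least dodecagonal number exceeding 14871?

14905

Solve n(5n−4) > 14871 for integer n.
The largest n with value ≤ 14871 is 54 (since 14364 ≤ 14871 < 14905), so the first above is n = 55, value 14905.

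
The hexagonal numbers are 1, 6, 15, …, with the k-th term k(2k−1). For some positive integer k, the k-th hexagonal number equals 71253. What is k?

Set n(2n−1) = 71253, giving 2n² − n − 71253 = 0.
The discriminant is 1 + 8·71253 = 570025, and √570025 = 755.
So n = (1 + 755) / 4 = 756/4 = 189.

189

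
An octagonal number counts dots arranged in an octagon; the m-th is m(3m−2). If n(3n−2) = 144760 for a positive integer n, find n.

220

Set n(3n−2) = 144760, giving 3n² − 2n − 144760 = 0.
The discriminant is 4 + 12·144760 = 1737124, and √1737124 = 1318.
So n = (2 + 1318) / 6 = 1320/6 = 220.
Check: 220·(3·220 − 2) = 144760. ✓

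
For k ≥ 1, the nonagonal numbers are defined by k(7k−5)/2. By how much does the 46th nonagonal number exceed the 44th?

625

46·(7·46 − 5)/2 = 7291 and 44·(7·44 − 5)/2 = 6666.
Difference: 7291 − 6666 = 625.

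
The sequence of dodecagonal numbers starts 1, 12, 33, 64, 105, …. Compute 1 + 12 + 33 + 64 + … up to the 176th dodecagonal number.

9101576

Σ i(5i−4) = 5Σi² − 4Σi over i = 1..176.
Σi = 15576 and Σi² = 1832776.
5·1832776 − 4·15576 = 9101576.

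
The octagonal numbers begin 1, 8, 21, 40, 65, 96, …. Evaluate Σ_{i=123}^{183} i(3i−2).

4321911

Σ i(3i−2) = 3Σi² − 2Σi over i = 123..183.
Σi = 16836 − 7503 = 9333 and Σi² = 2059604 − 612745 = 1446859.
3·1446859 − 2·9333 = 4321911.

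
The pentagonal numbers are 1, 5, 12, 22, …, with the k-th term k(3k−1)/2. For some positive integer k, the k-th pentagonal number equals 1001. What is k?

Set n(3n−1)/2 = 1001, giving 3n² − n − 2002 = 0.
The discriminant is 1 + 24·1001 = 24025, and √24025 = 155.
So n = (1 + 155) / 6 = 156/6 = 26.

26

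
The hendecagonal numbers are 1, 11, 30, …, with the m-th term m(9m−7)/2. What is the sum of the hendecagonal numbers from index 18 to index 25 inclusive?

Σ i(9i−7)/2 = (9Σi² − 7Σi) / 2 over i = 18..25.
Σi = 325 − 153 = 172 and Σi² = 5525 − 1785 = 3740.
(9·3740 − 7·172) / 2 = 32456/2 = 16228.

16228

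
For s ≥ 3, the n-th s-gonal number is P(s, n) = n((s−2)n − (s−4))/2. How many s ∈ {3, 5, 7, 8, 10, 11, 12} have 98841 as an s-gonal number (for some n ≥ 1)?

1

s = 3: P(3, 444) = 98790 and P(3, 445) = 99235; 98841 is not s-gonal.
s = 5: P(5, 256) = 98176 and P(5, 257) = 98945; 98841 is not s-gonal.
s = 7: P(7, 199) = 98704 and P(7, 200) = 99700; 98841 is not s-gonal.
s = 8: P(8, 181) = 97921 and P(8, 182) = 99008; 98841 is not s-gonal.
s = 10: P(10, 157) = 98125 and P(10, 158) = 99382; 98841 is not s-gonal.
s = 11: P(11, 148) = 98050 and P(11, 149) = 99383; 98841 is not s-gonal.
s = 12: P(12, 141) = 98841. ✓
Hits: s ∈ {12} → 1.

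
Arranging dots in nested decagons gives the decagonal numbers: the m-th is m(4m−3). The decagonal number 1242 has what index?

Set n(4n−3) = 1242, giving 4n² − 3n − 1242 = 0.
The discriminant is 9 + 16·1242 = 19881, and √19881 = 141.
So n = (3 + 141) / 8 = 144/8 = 18.

18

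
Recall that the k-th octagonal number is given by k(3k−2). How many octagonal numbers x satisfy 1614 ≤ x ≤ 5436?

The n-th octagonal number is n(3n−2).
Smallest index with value ≥ 1614: n = 24 (giving 1680).
Largest index with value ≤ 5436: n = 42 (giving 5208).
Indices 24 through 42: 19 terms.

19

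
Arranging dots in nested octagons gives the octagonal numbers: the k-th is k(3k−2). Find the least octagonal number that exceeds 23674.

Solve n(3n−2) > 23674 for integer n.
The largest n with value ≤ 23674 is 89 (since 23585 ≤ 23674 < 24120), so the first above is n = 90, value 24120.

24120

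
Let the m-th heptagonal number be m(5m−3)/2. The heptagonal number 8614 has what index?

59

Set n(5n−3)/2 = 8614, giving 5n² − 3n − 17228 = 0.
So n = (3 + 587) / 10 = 590/10 = 59.
Check: 59·(5·59 − 3)/2 = 8614. ✓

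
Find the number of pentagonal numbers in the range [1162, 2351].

The n-th pentagonal number is n(3n−1)/2.
Smallest index with value ≥ 1162: n = 28 (giving 1162).
Largest index with value ≤ 2351: n = 39 (giving 2262).
Indices 28 through 39: 12 terms.

12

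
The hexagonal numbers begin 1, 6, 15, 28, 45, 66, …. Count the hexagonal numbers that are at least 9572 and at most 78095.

128

The n-th hexagonal number is n(2n−1).
Smallest index with value ≥ 9572: n = 70 (giving 9730).
Largest index with value ≤ 78095: n = 197 (giving 77421).
Indices 70 through 197: 128 terms.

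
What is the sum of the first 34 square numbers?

Σ_{i=1}^{34} i² = 34·35·69/6 = 13685.

13685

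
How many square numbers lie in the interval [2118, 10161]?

54

The n-th square number is n².
Smallest index with value ≥ 2118: n = 47 (giving 2209).
Largest index with value ≤ 10161: n = 100 (giving 10000).
Indices 47 through 100: 54 terms.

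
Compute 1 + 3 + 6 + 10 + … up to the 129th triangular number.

366145

Σ i(i+1)/2 = (Σi² + Σi) / 2 over i = 1..129.
Σi = 8385 and Σi² = 723905.
(1·723905 + 1·8385) / 2 = 732290/2 = 366145.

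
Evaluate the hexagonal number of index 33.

2145

The 33rd hexagonal number is n(2n−1) with n = 33.
33·(2·33 − 1) = 33·65 = 2145.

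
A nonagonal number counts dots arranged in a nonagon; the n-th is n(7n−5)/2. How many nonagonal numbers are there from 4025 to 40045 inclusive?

The n-th nonagonal number is n(7n−5)/2.
Smallest index with value ≥ 4025: n = 35 (giving 4200).
Largest index with value ≤ 40045: n = 107 (giving 39804).
Indices 35 through 107: 73 terms.

73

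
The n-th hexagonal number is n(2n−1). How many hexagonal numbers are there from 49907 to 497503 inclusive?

341

The n-th hexagonal number is n(2n−1).
Smallest index with value ≥ 49907: n = 159 (giving 50403).
Largest index with value ≤ 497503: n = 499 (giving 497503).
Indices 159 through 499: 341 terms.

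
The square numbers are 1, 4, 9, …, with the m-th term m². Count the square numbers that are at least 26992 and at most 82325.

The n-th square number is n².
Smallest index with value ≥ 26992: n = 165 (giving 27225).
Largest index with value ≤ 82325: n = 286 (giving 81796).
Indices 165 through 286: 122 terms.

122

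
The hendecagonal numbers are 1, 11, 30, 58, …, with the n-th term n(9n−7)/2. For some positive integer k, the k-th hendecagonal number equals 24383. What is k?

74

Set n(9n−7)/2 = 24383, giving 9n² − 7n − 48766 = 0.
The discriminant is 49 + 72·24383 = 1755625, and √1755625 = 1325.
So n = (7 + 1325) / 18 = 1332/18 = 74.
Check: 74·(9·74 − 7)/2 = 24383. ✓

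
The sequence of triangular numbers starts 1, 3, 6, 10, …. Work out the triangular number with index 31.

31·32/2 = 992/2 = 496.

496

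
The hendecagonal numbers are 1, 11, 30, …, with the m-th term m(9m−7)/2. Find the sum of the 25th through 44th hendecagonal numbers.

107700

Σ i(9i−7)/2 = (9Σi² − 7Σi) / 2 over i = 25..44.
Σi = 990 − 300 = 690 and Σi² = 29370 − 4900 = 24470.
(9·24470 − 7·690) / 2 = 215400/2 = 107700.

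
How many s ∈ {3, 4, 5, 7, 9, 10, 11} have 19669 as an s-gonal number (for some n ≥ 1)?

1

s = 3: P(3, 197) = 19503 and P(3, 198) = 19701; 19669 is not s-gonal.
s = 4: P(4, 140) = 19600 and P(4, 141) = 19881; 19669 is not s-gonal.
s = 5: P(5, 114) = 19437 and P(5, 115) = 19780; 19669 is not s-gonal.
s = 7: P(7, 89) = 19669. ✓
s = 9: P(9, 75) = 19500 and P(9, 76) = 20026; 19669 is not s-gonal.
s = 10: P(10, 70) = 19390 and P(10, 71) = 19951; 19669 is not s-gonal.
s = 11: P(11, 66) = 19371 and P(11, 67) = 19966; 19669 is not s-gonal.
Hits: s ∈ {7} → 1.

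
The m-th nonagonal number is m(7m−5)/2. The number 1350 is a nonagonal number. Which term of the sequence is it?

20

Set n(7n−5)/2 = 1350, giving 7n² − 5n − 2700 = 0.
So n = (5 + 275) / 14 = 280/14 = 20.
Check: 20·(7·20 − 5)/2 = 1350. ✓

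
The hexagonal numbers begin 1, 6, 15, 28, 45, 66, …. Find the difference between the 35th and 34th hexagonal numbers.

137

Consecutive hexagonal numbers differ by 4n − 3: here 4·35 − 3 = 137.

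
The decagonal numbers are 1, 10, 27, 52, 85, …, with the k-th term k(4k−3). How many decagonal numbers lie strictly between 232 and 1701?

12

The n-th decagonal number is n(4n−3).
Smallest index with value > 232: n = 9 (giving 297).
Largest index with value < 1701: n = 20 (giving 1540).
Indices 9 through 20: 12 terms.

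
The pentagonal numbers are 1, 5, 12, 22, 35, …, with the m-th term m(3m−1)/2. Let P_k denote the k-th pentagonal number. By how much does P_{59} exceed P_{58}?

175

Consecutive pentagonal numbers differ by 3n − 2: here 3·59 − 2 = 175.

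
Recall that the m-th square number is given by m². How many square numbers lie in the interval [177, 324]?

The n-th square number is n².
Smallest index with value ≥ 177: n = 14 (giving 196).
Largest index with value ≤ 324: n = 18 (giving 324).
Indices 14 through 18: 5 terms.

5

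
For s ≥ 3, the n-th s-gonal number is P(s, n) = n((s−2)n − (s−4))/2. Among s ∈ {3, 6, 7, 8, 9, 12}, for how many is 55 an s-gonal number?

2

s = 3: P(3, 10) = 55. ✓
s = 6: P(6, 5) = 45 and P(6, 6) = 66; 55 is not s-gonal.
s = 7: P(7, 5) = 55. ✓
s = 8: P(8, 4) = 40 and P(8, 5) = 65; 55 is not s-gonal.
s = 9: P(9, 4) = 46 and P(9, 5) = 75; 55 is not s-gonal.
s = 12: P(12, 3) = 33 and P(12, 4) = 64; 55 is not s-gonal.
Hits: s ∈ {3, 7} → 2.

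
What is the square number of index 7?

The 7th square number is n² with n = 7.
7² = 49.

49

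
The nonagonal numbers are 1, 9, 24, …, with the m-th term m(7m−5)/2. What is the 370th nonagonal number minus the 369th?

2584

Consecutive nonagonal numbers differ by 7n − 6: here 7·370 − 6 = 2584.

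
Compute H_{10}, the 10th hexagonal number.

The 10th hexagonal number is n(2n−1) with n = 10.
10·(2·10 − 1) = 10·19 = 190.

190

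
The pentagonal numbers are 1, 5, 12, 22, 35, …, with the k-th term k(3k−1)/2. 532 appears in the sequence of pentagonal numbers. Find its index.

19

Set n(3n−1)/2 = 532, giving 3n² − n − 1064 = 0.
The discriminant is 1 + 24·532 = 12769, and √12769 = 113.
So n = (1 + 113) / 6 = 114/6 = 19.
Check: 19·(3·19 − 1)/2 = 532. ✓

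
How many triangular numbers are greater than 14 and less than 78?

7

The n-th triangular number is n(n+1)/2.
Smallest index with value > 14: n = 5 (giving 15).
Largest index with value < 78: n = 11 (giving 66).
Indices 5 through 11: 7 terms.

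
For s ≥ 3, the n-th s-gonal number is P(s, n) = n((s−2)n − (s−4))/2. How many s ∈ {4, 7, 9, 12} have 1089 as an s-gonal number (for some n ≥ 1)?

s = 4: P(4, 33) = 1089. ✓
s = 7: P(7, 21) = 1071 and P(7, 22) = 1177; 1089 is not s-gonal.
s = 9: P(9, 18) = 1089. ✓
s = 12: P(12, 15) = 1065 and P(12, 16) = 1216; 1089 is not s-gonal.
Hits: s ∈ {4, 9} → 2.

2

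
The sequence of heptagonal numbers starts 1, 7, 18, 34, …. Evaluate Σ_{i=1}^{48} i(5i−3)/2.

93296

Σ i(5i−3)/2 = (5Σi² − 3Σi) / 2 over i = 1..48.
Σi = 1176 and Σi² = 38024.
(5·38024 − 3·1176) / 2 = 186592/2 = 93296.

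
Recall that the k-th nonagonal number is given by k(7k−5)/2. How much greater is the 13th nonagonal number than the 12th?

Consecutive nonagonal numbers differ by 7n − 6: here 7·13 − 6 = 85.

85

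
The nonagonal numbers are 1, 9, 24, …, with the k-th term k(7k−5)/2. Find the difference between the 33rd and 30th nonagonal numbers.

33·(7·33 − 5)/2 = 3729 and 30·(7·30 − 5)/2 = 3075.
Difference: 3729 − 3075 = 654.

654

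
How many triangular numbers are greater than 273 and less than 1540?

The n-th triangular number is n(n+1)/2.
Smallest index with value > 273: n = 23 (giving 276).
Largest index with value < 1540: n = 54 (giving 1485).
Indices 23 through 54: 32 terms.

32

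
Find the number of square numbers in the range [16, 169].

The n-th square number is n².
Smallest index with value ≥ 16: n = 4 (giving 16).
Largest index with value ≤ 169: n = 13 (giving 169).
Indices 4 through 13: 10 terms.

10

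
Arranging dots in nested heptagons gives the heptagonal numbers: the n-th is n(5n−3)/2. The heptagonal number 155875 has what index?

Set n(5n−3)/2 = 155875, giving 5n² − 3n − 311750 = 0.
The discriminant is 9 + 40·155875 = 6235009, and √6235009 = 2497.
So n = (3 + 2497) / 10 = 2500/10 = 250.
Check: 250·(5·250 − 3)/2 = 155875. ✓

250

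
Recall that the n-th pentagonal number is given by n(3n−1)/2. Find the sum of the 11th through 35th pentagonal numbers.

21500

Σ i(3i−1)/2 = (3Σi² − Σi) / 2 over i = 11..35.
Σi = 630 − 55 = 575 and Σi² = 14910 − 385 = 14525.
(3·14525 − 1·575) / 2 = 43000/2 = 21500.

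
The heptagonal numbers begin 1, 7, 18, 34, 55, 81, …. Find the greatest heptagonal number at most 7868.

7756

Solve n(5n−3)/2 ≤ 7868 for integer n.
n = 56 gives 7756 ≤ 7868, while n = 57 gives 8037 > 7868; so the answer is 7756.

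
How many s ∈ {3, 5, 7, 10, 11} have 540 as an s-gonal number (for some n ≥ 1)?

2

s = 3: P(3, 32) = 528 and P(3, 33) = 561; 540 is not s-gonal.
s = 5: P(5, 19) = 532 and P(5, 20) = 590; 540 is not s-gonal.
s = 7: P(7, 15) = 540. ✓
s = 10: P(10, 12) = 540. ✓
s = 11: P(11, 11) = 506 and P(11, 12) = 606; 540 is not s-gonal.
Hits: s ∈ {7, 10} → 2.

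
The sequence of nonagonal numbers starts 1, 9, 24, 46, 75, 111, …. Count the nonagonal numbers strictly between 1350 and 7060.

25

The n-th nonagonal number is n(7n−5)/2.
Smallest index with value > 1350: n = 21 (giving 1491).
Largest index with value < 7060: n = 45 (giving 6975).
Indices 21 through 45: 25 terms.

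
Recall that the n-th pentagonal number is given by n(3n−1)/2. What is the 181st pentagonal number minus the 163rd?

9279

181·(3·181 − 1)/2 = 49051 and 163·(3·163 − 1)/2 = 39772.
Difference: 49051 − 39772 = 9279.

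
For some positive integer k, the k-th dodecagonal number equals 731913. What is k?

383

Set n(5n−4) = 731913, giving 5n² − 4n − 731913 = 0.
The discriminant is 16 + 20·731913 = 14638276, and √14638276 = 3826.
So n = (4 + 3826) / 10 = 3830/10 = 383.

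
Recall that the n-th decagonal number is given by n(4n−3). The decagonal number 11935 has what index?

Set n(4n−3) = 11935, giving 4n² − 3n − 11935 = 0.
The discriminant is 9 + 16·11935 = 190969, and √190969 = 437.
So n = (3 + 437) / 8 = 440/8 = 55.

55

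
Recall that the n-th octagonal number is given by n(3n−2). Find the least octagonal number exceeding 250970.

Solve n(3n−2) > 250970 for integer n.
The largest n with value ≤ 250970 is 289 (since 249985 ≤ 250970 < 251720), so the first above is n = 290, value 251720.

251720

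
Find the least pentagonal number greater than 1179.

Solve n(3n−1)/2 > 1179 for integer n.
The largest n with value ≤ 1179 is 28 (since 1162 ≤ 1179 < 1247), so the first above is n = 29, value 1247.

1247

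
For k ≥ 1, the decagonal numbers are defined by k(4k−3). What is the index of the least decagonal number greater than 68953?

132

Solve n(4n−3) > 68953 for integer n.
The largest n with value ≤ 68953 is 131 (since 68251 ≤ 68953 < 69300), so the first above is n = 132, value 69300.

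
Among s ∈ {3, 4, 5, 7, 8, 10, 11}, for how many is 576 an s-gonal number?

s = 3: P(3, 33) = 561 and P(3, 34) = 595; 576 is not s-gonal.
s = 4: P(4, 24) = 576. ✓
s = 5: P(5, 19) = 532 and P(5, 20) = 590; 576 is not s-gonal.
s = 7: P(7, 15) = 540 and P(7, 16) = 616; 576 is not s-gonal.
s = 8: P(8, 14) = 560 and P(8, 15) = 645; 576 is not s-gonal.
s = 10: P(10, 12) = 540 and P(10, 13) = 637; 576 is not s-gonal.
s = 11: P(11, 11) = 506 and P(11, 12) = 606; 576 is not s-gonal.
Hits: s ∈ {4} → 1.

1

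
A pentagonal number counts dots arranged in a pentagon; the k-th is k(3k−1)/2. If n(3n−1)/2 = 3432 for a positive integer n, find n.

48

Set n(3n−1)/2 = 3432, giving 3n² − n − 6864 = 0.
The discriminant is 1 + 24·3432 = 82369, and √82369 = 287.
So n = (1 + 287) / 6 = 288/6 = 48.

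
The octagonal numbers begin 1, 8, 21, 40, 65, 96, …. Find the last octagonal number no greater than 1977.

1976

Solve n(3n−2) ≤ 1977 for integer n.
n = 26 gives 1976 ≤ 1977, while n = 27 gives 2133 > 1977; so the answer is 1976.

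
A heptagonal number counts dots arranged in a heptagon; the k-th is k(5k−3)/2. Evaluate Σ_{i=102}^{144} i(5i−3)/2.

1634989

Σ i(5i−3)/2 = (5Σi² − 3Σi) / 2 over i = 102..144.
Σi = 10440 − 5151 = 5289 and Σi² = 1005720 − 348551 = 657169.
(5·657169 − 3·5289) / 2 = 3269978/2 = 1634989.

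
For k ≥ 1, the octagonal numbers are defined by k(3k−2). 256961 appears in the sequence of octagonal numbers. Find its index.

Set n(3n−2) = 256961, giving 3n² − 2n − 256961 = 0.
The discriminant is 4 + 12·256961 = 3083536, and √3083536 = 1756.
So n = (2 + 1756) / 6 = 1758/6 = 293.

293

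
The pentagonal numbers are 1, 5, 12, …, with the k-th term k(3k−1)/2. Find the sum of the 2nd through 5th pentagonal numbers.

74

Σ i(3i−1)/2 = (3Σi² − Σi) / 2 over i = 2..5.
Σi = 15 − 1 = 14 and Σi² = 55 − 1 = 54.
(3·54 − 1·14) / 2 = 148/2 = 74.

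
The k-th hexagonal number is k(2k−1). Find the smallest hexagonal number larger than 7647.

Solve n(2n−1) > 7647 for integer n.
The largest n with value ≤ 7647 is 62 (since 7626 ≤ 7647 < 7875), so the first above is n = 63, value 7875.

7875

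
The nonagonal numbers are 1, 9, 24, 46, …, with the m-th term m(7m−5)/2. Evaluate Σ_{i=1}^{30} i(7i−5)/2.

31930

Σ i(7i−5)/2 = (7Σi² − 5Σi) / 2 over i = 1..30.
Σi = 465 and Σi² = 9455.
(7·9455 − 5·465) / 2 = 63860/2 = 31930.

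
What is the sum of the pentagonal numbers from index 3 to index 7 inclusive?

Σ i(3i−1)/2 = (3Σi² − Σi) / 2 over i = 3..7.
Σi = 28 − 3 = 25 and Σi² = 140 − 5 = 135.
(3·135 − 1·25) / 2 = 380/2 = 190.

190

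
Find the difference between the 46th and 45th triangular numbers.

Consecutive triangular numbers differ by n: T_{46} − T_{45} = 46.

46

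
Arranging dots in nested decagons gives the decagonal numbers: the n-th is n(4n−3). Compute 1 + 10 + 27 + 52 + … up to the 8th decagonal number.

708

Σ i(4i−3) = 4Σi² − 3Σi over i = 1..8.
Σi = 36 and Σi² = 204.
4·204 − 3·36 = 708.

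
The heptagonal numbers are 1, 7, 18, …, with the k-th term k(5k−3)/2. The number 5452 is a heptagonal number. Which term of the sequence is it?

47

Set n(5n−3)/2 = 5452, giving 5n² − 3n − 10904 = 0.
The discriminant is 9 + 40·5452 = 218089, and √218089 = 467.
So n = (3 + 467) / 10 = 470/10 = 47.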